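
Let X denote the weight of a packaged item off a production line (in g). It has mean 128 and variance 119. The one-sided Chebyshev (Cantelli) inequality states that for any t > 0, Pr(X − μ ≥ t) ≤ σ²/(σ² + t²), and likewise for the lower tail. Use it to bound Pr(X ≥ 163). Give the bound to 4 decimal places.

0.0885

Here σ² = 119 and t = 35, so σ² + t² = 1344.
Cantelli's bound: 119/1344 = 0.0885.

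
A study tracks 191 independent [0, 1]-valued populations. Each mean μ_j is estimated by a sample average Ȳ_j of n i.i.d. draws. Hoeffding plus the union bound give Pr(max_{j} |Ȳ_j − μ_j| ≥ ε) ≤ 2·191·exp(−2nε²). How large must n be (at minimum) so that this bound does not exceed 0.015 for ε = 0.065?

Need 2·191·exp(−2nε²) ≤ 0.015, i.e. exp(−2nε²) ≤ 0.015/382.
So 2nε² ≥ ln(382/0.015) = 10.145126.
Hence n ≥ 10.145126/(2·0.065²) = 1200.607.
The smallest integer n is 1201.

1201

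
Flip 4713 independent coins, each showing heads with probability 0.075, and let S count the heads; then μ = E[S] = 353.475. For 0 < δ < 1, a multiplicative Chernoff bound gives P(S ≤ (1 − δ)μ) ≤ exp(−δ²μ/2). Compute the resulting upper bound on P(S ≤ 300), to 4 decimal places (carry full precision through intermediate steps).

Write 300 = (1 − δ)μ, so δ = 1 − 300/353.475 = 0.1512837…
Then the exponent is δ²μ/2 = (μ − 300)²/(2μ) = 4.044947.
Bound = exp(−4.044947) = 0.01751.

0.0175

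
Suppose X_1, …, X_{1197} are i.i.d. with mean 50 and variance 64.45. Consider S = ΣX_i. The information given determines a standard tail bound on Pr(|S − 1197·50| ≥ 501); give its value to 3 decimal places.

With mean and variance of each term known, Chebyshev's inequality bounds the deviation of the sum (or sample mean).
Var(S) = n·Var(X_i) = 1197·64.45 = 77146.65.
Chebyshev: Pr(|S − 1197·50| ≥ 501) ≤ Var(S)/501² = 77146.65/251001 = 0.3074.

0.307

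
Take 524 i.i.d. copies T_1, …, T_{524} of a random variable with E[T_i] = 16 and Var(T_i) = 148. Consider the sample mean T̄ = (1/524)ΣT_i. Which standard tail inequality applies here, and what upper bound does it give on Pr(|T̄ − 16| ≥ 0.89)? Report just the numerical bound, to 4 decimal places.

0.3566

With mean and variance of each term known, Chebyshev's inequality bounds the deviation of the sum (or sample mean).
Var(T̄) = Var(T_i)/n = 148/524 = 0.28244.
Chebyshev: Pr(|T̄ − 16| ≥ 0.89) ≤ Var(T̄)/(0.89)² = 148/(524·0.89²) = 0.3566.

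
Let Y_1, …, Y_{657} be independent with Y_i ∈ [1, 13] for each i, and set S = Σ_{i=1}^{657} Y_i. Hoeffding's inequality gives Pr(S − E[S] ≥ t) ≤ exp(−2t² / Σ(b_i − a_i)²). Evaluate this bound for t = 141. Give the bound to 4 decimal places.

Σ(b_i − a_i)² = 657·(12)² = 94608.
Exponent = 2·141²/94608 = 0.4203.
Bound = exp(−0.4203) = 0.65686.

0.6569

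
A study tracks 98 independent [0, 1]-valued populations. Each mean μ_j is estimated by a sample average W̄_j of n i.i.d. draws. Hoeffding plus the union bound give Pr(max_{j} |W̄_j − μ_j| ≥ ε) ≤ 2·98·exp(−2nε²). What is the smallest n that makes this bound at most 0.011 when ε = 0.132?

Need 2·98·exp(−2nε²) ≤ 0.011, i.e. exp(−2nε²) ≤ 0.011/196.
So 2nε² ≥ ln(196/0.011) = 9.787975.
Hence n ≥ 9.787975/(2·0.132²) = 280.876.
The smallest integer n is 281.

281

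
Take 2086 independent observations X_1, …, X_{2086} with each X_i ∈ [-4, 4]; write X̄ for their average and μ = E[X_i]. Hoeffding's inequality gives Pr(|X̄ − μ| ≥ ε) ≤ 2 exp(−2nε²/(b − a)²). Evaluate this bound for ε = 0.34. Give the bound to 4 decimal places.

0.0011

Exponent: 2nε²/(b − a)² = 2·2086·0.34² / 8² = 7.53568.
Bound = 2·exp(−7.53568) = 0.00107.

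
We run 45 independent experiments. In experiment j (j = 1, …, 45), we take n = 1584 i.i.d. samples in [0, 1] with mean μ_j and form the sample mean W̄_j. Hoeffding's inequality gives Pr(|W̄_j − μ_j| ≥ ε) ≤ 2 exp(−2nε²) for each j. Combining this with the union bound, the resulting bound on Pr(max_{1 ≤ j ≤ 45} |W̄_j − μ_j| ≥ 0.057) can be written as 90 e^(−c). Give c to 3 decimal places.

10.293

Union bound over the 45 events: Pr(max_{1 ≤ j ≤ 45} |W̄_j − μ_j| ≥ 0.057) ≤ 45·2·exp(−2nε²) = 90 exp(−2·1584·0.057²).
So c = 2·1584·0.057² = 10.2928.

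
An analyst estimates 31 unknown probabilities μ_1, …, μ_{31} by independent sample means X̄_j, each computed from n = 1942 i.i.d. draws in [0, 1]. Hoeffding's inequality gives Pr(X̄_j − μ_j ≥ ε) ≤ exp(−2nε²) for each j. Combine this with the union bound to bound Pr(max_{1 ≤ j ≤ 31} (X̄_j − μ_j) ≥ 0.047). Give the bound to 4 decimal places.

0.0058

Per-experiment Hoeffding bound: exp(−2·1942·0.047²) = exp(−8.57976) = 0.00018787.
Union bound over 31 events: 31·0.00018787 = 0.00582.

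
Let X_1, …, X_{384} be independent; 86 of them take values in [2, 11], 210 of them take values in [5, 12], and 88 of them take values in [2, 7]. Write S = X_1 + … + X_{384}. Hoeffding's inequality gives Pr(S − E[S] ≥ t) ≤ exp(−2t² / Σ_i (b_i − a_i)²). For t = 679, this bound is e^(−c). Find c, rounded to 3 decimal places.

47.393

Σ(b_i − a_i)² = 86·9² + 210·7² + 88·5² = 19456.
c = 2t² / 19456 = 2·679² / 19456 = 47.3932.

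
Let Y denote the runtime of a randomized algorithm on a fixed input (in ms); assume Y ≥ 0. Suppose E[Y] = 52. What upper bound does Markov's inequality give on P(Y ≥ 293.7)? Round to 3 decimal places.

0.177

Markov's inequality: for a non-negative random variable, P(Y ≥ a) ≤ E[Y]/a.
Here E[Y] = 52 and a = 293.7, so the bound is 52/293.7 = 0.1771.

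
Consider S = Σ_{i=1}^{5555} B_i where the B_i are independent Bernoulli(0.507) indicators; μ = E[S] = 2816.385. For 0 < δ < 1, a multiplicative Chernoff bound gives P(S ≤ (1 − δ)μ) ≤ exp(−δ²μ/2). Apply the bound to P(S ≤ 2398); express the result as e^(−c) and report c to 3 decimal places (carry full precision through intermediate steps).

Write 2398 = (1 − δ)μ, so δ = 1 − 2398/2816.385 = 0.1485539…
Then the exponent is δ²μ/2 = (μ − 2398)²/(2μ) = 31.076364.

31.076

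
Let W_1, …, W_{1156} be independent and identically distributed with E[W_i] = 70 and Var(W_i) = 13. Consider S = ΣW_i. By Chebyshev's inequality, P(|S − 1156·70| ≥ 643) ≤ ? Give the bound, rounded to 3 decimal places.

0.036

Var(S) = n·Var(W_i) = 1156·13 = 15028.
Chebyshev: P(|S − 1156·70| ≥ 643) ≤ Var(S)/643² = 15028/413449 = 0.0363.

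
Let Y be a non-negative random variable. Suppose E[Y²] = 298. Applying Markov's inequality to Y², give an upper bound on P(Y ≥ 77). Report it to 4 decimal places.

0.0503

Since Y ≥ 0, the event {Y ≥ 77} is the same as {Y² ≥ 5929}.
Markov's inequality applied to Y² gives P(Y² ≥ 5929) ≤ E[Y²]/5929 = 298/5929 = 0.0503.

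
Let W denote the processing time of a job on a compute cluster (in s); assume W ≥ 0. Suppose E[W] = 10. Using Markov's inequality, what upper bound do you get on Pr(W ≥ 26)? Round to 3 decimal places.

0.385

Markov's inequality: for a non-negative random variable, Pr(W ≥ a) ≤ E[W]/a.
Here E[W] = 10 and a = 26, so the bound is 10/26 = 0.3846.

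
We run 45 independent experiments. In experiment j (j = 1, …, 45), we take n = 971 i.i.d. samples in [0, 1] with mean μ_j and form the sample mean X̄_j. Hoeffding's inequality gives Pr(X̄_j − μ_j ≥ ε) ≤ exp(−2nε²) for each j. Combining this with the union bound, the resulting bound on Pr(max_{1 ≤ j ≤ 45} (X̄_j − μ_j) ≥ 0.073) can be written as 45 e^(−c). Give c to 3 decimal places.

Union bound over the 45 events: Pr(max_{1 ≤ j ≤ 45} (X̄_j − μ_j) ≥ 0.073) ≤ 45·exp(−2nε²) = 45 exp(−2·971·0.073²).
So c = 2·971·0.073² = 10.3489.

10.349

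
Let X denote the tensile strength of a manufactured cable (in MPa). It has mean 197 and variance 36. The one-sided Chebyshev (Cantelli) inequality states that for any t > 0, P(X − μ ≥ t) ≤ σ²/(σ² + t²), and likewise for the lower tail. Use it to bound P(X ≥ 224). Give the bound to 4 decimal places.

0.0471

Here σ² = 36 and t = 27, so σ² + t² = 765.
Cantelli's bound: 36/765 = 0.0471.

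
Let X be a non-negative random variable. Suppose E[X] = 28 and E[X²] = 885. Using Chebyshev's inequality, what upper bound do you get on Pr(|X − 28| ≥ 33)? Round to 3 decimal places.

Var(X) = E[X²] − (E[X])² = 885 − 784 = 101.
Chebyshev's inequality: Pr(|X − μ| ≥ t) ≤ Var(X)/t² = 101/1089 = 0.0927.

0.093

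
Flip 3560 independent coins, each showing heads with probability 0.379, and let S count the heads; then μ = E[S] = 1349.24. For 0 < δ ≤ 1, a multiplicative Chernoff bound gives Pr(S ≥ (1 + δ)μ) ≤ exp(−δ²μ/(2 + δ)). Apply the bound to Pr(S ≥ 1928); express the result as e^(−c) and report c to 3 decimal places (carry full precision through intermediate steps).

Write 1928 = (1 + δ)μ, so δ = 1928/1349.24 − 1 = 0.4289526…
Then the exponent is δ²μ/(2 + δ) = (1928 − μ)² / (μ·(2 + δ)) = 102.208913.

102.209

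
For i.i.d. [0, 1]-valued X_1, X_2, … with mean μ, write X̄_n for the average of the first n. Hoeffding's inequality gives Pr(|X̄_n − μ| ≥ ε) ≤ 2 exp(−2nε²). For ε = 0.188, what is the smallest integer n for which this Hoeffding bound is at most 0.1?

43

Require 2·exp(−2nε²) ≤ 0.1, i.e. 2nε² ≥ ln(2/0.1) = 2.995732.
So n ≥ 2.995732 / (2·0.188²) = 42.380.
The smallest integer n is 43.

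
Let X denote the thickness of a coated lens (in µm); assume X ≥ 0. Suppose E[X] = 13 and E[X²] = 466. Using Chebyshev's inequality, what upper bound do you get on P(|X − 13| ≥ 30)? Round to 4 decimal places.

Var(X) = E[X²] − (E[X])² = 466 − 169 = 297.
Chebyshev's inequality: P(|X − μ| ≥ t) ≤ Var(X)/t² = 297/900 = 0.3300.

0.3300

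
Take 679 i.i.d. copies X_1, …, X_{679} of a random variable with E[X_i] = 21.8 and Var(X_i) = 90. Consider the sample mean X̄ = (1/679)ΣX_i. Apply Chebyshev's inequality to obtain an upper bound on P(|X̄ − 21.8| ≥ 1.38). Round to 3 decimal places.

Var(X̄) = Var(X_i)/n = 90/679 = 0.13255.
Chebyshev: P(|X̄ − 21.8| ≥ 1.38) ≤ Var(X̄)/(1.38)² = 90/(679·1.38²) = 0.0696.

0.070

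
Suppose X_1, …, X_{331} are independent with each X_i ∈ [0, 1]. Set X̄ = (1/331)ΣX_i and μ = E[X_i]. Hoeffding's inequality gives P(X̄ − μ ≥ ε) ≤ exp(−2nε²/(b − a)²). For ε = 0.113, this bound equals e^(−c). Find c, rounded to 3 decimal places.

8.453

c = 2nε²/(b − a)² = 2·331·0.113² / 1² = 8.4531.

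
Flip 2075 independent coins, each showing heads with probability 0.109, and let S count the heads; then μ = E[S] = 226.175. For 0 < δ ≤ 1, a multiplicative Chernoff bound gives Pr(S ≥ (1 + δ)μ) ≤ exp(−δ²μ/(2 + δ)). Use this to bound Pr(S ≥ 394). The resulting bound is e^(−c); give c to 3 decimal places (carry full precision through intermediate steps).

Write 394 = (1 + δ)μ, so δ = 394/226.175 − 1 = 0.7420139…
Then the exponent is δ²μ/(2 + δ) = (394 − μ)² / (μ·(2 + δ)) = 45.414973.

45.415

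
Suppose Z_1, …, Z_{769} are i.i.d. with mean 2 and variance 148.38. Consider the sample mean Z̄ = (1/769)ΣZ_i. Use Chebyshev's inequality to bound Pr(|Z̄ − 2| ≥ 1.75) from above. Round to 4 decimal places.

0.0630

Var(Z̄) = Var(Z_i)/n = 148.38/769 = 0.19295.
Chebyshev: Pr(|Z̄ − 2| ≥ 1.75) ≤ Var(Z̄)/(1.75)² = 148.38/(769·1.75²) = 0.0630.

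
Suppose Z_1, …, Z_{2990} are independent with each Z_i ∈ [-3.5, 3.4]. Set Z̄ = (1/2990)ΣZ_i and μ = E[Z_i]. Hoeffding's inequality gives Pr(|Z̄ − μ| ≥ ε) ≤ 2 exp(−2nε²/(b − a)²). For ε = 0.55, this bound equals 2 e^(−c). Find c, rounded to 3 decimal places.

37.995

c = 2nε²/(b − a)² = 2·2990·0.55² / 6.9² = 37.9952.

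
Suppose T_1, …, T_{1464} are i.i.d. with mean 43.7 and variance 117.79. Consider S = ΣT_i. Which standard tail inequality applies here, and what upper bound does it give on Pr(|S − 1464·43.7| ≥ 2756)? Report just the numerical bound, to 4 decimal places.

With mean and variance of each term known, Chebyshev's inequality bounds the deviation of the sum (or sample mean).
Var(S) = n·Var(T_i) = 1464·117.79 = 172444.56.
Chebyshev: Pr(|S − 1464·43.7| ≥ 2756) ≤ Var(S)/2756² = 172444.56/7595536 = 0.0227.

0.0227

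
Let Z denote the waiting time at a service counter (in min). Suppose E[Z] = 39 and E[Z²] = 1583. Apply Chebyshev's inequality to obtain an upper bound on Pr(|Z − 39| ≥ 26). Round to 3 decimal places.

0.092

Var(Z) = E[Z²] − (E[Z])² = 1583 − 1521 = 62.
Chebyshev's inequality: Pr(|Z − μ| ≥ t) ≤ Var(Z)/t² = 62/676 = 0.0917.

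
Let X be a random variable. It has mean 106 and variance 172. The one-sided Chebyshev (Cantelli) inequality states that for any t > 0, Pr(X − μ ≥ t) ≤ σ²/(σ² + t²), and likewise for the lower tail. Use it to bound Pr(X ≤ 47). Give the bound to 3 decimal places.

Here σ² = 172 and t = 59, so σ² + t² = 3653.
Cantelli's bound: 172/3653 = 0.0471.

0.047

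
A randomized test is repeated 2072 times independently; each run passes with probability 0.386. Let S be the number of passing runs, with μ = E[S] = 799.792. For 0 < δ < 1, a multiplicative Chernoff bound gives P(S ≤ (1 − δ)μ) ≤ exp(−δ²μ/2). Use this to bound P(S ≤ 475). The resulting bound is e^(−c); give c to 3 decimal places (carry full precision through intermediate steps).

65.948

Write 475 = (1 − δ)μ, so δ = 1 − 475/799.792 = 0.4060956…
Then the exponent is δ²μ/2 = (μ − 475)²/(2μ) = 65.948299.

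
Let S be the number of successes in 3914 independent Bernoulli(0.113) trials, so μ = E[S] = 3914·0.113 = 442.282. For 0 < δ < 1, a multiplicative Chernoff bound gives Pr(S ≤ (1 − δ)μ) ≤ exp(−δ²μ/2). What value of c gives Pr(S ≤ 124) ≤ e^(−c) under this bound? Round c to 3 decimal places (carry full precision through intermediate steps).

Write 124 = (1 − δ)μ, so δ = 1 − 124/442.282 = 0.7196359…
Then the exponent is δ²μ/2 = (μ − 124)²/(2μ) = 114.523575.

114.524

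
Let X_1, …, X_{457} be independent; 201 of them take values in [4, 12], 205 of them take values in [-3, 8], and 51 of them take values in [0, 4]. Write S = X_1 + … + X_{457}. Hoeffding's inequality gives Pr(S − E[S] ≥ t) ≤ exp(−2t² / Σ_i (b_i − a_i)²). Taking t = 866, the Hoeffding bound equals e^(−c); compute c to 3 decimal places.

Σ(b_i − a_i)² = 201·8² + 205·11² + 51·4² = 38485.
c = 2t² / 38485 = 2·866² / 38485 = 38.9739.

38.974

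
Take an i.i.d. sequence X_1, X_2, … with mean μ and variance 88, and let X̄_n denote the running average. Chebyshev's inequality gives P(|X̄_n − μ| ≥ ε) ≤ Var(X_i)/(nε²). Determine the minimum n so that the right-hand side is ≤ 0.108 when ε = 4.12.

Require 88/(n·4.12²) ≤ 0.108, i.e. n ≥ 88/(0.108·4.12²) = 48.003.
The smallest integer n is 49.

49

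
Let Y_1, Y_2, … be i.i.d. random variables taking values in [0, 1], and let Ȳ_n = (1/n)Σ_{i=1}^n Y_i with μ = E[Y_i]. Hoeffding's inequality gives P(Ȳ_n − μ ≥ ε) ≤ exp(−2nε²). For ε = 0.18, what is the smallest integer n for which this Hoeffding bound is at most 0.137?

Require exp(−2nε²) ≤ 0.137, i.e. 2nε² ≥ ln(1/0.137) = 1.987774.
So n ≥ 1.987774 / (2·0.18²) = 30.676.
The smallest integer n is 31.

31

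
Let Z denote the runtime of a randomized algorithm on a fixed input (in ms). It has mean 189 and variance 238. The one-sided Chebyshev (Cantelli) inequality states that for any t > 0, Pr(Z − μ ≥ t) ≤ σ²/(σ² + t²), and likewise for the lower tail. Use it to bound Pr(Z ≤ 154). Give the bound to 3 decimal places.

0.163

Here σ² = 238 and t = 35, so σ² + t² = 1463.
Cantelli's bound: 238/1463 = 0.1627.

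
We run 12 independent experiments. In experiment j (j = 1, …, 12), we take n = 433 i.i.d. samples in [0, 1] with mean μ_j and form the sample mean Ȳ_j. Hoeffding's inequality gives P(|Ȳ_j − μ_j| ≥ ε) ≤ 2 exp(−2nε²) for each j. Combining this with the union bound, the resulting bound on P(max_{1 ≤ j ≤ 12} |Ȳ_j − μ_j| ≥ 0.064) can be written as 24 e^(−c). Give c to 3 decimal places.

Union bound over the 12 events: P(max_{1 ≤ j ≤ 12} |Ȳ_j − μ_j| ≥ 0.064) ≤ 12·2·exp(−2nε²) = 24 exp(−2·433·0.064²).
So c = 2·433·0.064² = 3.5471.

3.547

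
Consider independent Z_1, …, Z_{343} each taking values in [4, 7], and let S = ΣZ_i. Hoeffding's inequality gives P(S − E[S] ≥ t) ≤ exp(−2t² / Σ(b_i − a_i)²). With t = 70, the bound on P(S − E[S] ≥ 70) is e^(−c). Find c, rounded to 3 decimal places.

Σ(b_i − a_i)² = 343·(3)² = 3087.
c = 2t²/3087 = 2·70²/3087 = 3.1746.

3.175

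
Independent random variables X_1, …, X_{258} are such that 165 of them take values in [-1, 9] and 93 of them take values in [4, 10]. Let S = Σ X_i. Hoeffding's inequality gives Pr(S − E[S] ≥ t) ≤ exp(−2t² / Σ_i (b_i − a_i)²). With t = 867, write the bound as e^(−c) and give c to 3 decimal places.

Σ(b_i − a_i)² = 165·10² + 93·6² = 19848.
c = 2t² / 19848 = 2·867² / 19848 = 75.7446.

75.745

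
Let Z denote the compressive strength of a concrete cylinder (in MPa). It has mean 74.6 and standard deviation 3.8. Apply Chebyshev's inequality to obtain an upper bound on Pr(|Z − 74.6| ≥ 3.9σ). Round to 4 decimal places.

0.0657

Chebyshev: Pr(|Z − μ| ≥ t) ≤ Var(Z)/t².
Var(Z) = σ² = 3.8² = 14.44.
t = 3.9·3.8 = 14.82.
Bound = 14.44 / 219.6324 = 0.0657.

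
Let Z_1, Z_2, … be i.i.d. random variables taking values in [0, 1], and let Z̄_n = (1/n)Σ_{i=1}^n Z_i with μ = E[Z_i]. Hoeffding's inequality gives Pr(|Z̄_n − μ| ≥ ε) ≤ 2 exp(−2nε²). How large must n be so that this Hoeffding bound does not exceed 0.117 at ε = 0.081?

217

Require 2·exp(−2nε²) ≤ 0.117, i.e. 2nε² ≥ ln(2/0.117) = 2.838729.
So n ≥ 2.838729 / (2·0.081²) = 216.334.
The smallest integer n is 217.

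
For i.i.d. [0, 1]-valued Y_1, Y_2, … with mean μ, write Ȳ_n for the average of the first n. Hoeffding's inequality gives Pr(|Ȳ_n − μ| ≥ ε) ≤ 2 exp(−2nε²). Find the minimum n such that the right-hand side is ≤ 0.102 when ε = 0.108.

128

Require 2·exp(−2nε²) ≤ 0.102, i.e. 2nε² ≥ ln(2/0.102) = 2.975930.
So n ≥ 2.975930 / (2·0.108²) = 127.569.
The smallest integer n is 128.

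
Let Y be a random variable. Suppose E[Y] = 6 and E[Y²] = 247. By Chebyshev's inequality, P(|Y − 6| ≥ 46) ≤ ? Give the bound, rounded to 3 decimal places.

0.100

Var(Y) = E[Y²] − (E[Y])² = 247 − 36 = 211.
Chebyshev's inequality: P(|Y − μ| ≥ t) ≤ Var(Y)/t² = 211/2116 = 0.0997.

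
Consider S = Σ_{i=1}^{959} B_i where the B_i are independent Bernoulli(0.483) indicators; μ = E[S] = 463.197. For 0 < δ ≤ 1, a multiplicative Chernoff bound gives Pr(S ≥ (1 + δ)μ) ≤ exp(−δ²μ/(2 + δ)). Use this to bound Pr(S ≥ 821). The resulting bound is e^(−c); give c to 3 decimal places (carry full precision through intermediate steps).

Write 821 = (1 + δ)μ, so δ = 821/463.197 − 1 = 0.772464…
Then the exponent is δ²μ/(2 + δ) = (821 − μ)² / (μ·(2 + δ)) = 99.691081.

99.691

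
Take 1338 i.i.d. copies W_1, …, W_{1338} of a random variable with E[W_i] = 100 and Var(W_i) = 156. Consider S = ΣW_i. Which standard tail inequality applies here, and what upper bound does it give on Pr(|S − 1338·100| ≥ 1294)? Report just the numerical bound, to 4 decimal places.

0.1247

With mean and variance of each term known, Chebyshev's inequality bounds the deviation of the sum (or sample mean).
Var(S) = n·Var(W_i) = 1338·156 = 208728.
Chebyshev: Pr(|S − 1338·100| ≥ 1294) ≤ Var(S)/1294² = 208728/1674436 = 0.1247.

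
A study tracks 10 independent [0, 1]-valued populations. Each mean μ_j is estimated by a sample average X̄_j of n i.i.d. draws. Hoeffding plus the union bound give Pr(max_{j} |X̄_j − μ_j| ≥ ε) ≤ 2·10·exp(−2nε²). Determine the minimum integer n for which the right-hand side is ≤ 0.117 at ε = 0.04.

1607

Need 2·10·exp(−2nε²) ≤ 0.117, i.e. exp(−2nε²) ≤ 0.117/20.
So 2nε² ≥ ln(20/0.117) = 5.141314.
Hence n ≥ 5.141314/(2·0.04²) = 1606.661.
The smallest integer n is 1607.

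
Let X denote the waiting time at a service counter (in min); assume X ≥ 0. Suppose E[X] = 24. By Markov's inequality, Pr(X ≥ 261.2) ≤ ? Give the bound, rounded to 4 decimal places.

Markov's inequality: for a non-negative random variable, Pr(X ≥ a) ≤ E[X]/a.
Here E[X] = 24 and a = 261.2, so the bound is 24/261.2 = 0.0919.

0.0919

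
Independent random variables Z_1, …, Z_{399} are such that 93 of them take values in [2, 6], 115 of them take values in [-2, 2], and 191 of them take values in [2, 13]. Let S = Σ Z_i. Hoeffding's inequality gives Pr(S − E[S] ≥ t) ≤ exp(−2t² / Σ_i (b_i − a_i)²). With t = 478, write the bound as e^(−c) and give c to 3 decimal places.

17.284

Σ(b_i − a_i)² = 93·4² + 115·4² + 191·11² = 26439.
c = 2t² / 26439 = 2·478² / 26439 = 17.2839.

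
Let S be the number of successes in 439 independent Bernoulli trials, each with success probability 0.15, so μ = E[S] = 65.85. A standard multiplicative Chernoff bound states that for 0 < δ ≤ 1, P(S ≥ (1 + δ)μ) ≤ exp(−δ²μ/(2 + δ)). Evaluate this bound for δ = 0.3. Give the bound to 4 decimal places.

0.0760

Exponent = δ²μ/(2 + δ) = 0.3²·65.85/2.3 = 2.5767.
Bound = exp(−2.5767) = 0.07602.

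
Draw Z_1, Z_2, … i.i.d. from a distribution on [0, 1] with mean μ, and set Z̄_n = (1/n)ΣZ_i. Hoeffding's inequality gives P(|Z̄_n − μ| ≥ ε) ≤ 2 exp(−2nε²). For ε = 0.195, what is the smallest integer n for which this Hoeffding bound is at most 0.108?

39

Require 2·exp(−2nε²) ≤ 0.108, i.e. 2nε² ≥ ln(2/0.108) = 2.918771.
So n ≥ 2.918771 / (2·0.195²) = 38.380.
The smallest integer n is 39.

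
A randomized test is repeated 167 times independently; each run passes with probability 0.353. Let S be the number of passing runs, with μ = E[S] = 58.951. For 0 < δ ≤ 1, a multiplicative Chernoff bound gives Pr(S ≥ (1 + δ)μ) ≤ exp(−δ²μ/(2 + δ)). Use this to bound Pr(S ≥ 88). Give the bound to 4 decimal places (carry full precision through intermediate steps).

Write 88 = (1 + δ)μ, so δ = 88/58.951 − 1 = 0.4927652…
Then the exponent is δ²μ/(2 + δ) = (88 − μ)² / (μ·(2 + δ)) = 5.742352.
Bound = exp(−5.742352) = 0.00321.

0.0032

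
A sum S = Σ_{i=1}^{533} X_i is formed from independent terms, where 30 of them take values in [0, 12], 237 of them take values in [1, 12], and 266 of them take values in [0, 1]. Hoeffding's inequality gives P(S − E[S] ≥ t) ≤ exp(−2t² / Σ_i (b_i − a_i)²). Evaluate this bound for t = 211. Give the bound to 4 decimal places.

Σ(b_i − a_i)² = 30·12² + 237·11² + 266·1² = 33263.
Exponent = 2·211² / 33263 = 2.67691.
Bound = exp(−2.67691) = 0.06878.

0.0688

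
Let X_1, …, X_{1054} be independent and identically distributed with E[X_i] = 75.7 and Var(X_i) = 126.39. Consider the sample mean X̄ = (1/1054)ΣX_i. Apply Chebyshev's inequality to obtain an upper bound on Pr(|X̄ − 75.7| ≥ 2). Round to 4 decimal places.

Var(X̄) = Var(X_i)/n = 126.39/1054 = 0.11991.
Chebyshev: Pr(|X̄ − 75.7| ≥ 2) ≤ Var(X̄)/(2)² = 126.39/(1054·2²) = 0.0300.

0.0300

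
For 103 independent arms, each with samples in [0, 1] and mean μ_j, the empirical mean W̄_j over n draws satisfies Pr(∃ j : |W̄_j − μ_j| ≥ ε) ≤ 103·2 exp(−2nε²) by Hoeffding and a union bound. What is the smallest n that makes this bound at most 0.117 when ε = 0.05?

Need 2·103·exp(−2nε²) ≤ 0.117, i.e. exp(−2nε²) ≤ 0.117/206.
So 2nε² ≥ ln(206/0.117) = 7.473458.
Hence n ≥ 7.473458/(2·0.05²) = 1494.692.
The smallest integer n is 1495.

1495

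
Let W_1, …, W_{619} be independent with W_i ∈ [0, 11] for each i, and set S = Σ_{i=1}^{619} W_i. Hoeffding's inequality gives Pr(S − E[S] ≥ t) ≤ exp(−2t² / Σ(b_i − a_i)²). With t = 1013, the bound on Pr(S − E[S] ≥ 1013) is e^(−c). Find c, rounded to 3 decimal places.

27.401

Σ(b_i − a_i)² = 619·(11)² = 74899.
c = 2t²/74899 = 2·1013²/74899 = 27.4014.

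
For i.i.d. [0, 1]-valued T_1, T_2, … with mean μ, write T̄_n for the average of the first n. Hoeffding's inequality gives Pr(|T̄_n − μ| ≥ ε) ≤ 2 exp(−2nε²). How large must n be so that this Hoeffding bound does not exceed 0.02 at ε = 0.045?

Require 2·exp(−2nε²) ≤ 0.02, i.e. 2nε² ≥ ln(2/0.02) = 4.605170.
So n ≥ 4.605170 / (2·0.045²) = 1137.079.
The smallest integer n is 1138.

1138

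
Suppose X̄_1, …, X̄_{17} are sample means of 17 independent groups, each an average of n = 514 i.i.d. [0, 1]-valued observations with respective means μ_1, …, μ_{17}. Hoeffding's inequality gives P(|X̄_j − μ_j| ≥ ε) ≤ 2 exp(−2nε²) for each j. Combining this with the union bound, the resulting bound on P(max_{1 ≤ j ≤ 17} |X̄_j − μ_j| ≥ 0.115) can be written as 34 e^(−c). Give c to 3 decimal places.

Union bound over the 17 events: P(max_{1 ≤ j ≤ 17} |X̄_j − μ_j| ≥ 0.115) ≤ 17·2·exp(−2nε²) = 34 exp(−2·514·0.115²).
So c = 2·514·0.115² = 13.5953.

13.595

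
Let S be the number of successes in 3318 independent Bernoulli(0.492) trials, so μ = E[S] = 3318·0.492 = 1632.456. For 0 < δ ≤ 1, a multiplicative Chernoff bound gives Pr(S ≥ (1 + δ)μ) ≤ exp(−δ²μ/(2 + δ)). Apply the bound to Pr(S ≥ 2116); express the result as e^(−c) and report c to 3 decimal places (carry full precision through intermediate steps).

Write 2116 = (1 + δ)μ, so δ = 2116/1632.456 − 1 = 0.2962065…
Then the exponent is δ²μ/(2 + δ) = (2116 − μ)² / (μ·(2 + δ)) = 62.376296.

62.376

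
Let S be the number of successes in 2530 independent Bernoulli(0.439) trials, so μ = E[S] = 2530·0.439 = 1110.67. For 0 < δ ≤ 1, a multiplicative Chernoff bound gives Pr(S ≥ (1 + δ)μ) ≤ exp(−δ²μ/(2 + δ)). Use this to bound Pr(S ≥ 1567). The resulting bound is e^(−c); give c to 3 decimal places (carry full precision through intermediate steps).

77.768

Write 1567 = (1 + δ)μ, so δ = 1567/1110.67 − 1 = 0.4108601…
Then the exponent is δ²μ/(2 + δ) = (1567 − μ)² / (μ·(2 + δ)) = 77.768011.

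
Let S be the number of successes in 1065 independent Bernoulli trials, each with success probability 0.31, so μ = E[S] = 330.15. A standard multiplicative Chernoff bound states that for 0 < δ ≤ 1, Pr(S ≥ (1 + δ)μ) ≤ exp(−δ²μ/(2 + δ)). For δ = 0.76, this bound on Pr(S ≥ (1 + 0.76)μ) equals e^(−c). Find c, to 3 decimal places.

c = δ²μ/(2 + δ) = 0.76²·330.15/(2 + 0.76) = 69.0923.

69.092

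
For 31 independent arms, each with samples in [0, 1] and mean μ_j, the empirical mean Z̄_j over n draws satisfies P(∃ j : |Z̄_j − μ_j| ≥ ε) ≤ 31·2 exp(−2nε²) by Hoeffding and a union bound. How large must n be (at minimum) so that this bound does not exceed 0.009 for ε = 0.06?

1228

Need 2·31·exp(−2nε²) ≤ 0.009, i.e. exp(−2nε²) ≤ 0.009/62.
So 2nε² ≥ ln(62/0.009) = 8.837665.
Hence n ≥ 8.837665/(2·0.06²) = 1227.453.
The smallest integer n is 1228.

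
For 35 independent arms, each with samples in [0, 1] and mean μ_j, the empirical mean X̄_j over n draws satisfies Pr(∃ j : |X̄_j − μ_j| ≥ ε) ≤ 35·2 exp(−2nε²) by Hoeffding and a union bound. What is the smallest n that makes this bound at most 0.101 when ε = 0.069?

Need 2·35·exp(−2nε²) ≤ 0.101, i.e. exp(−2nε²) ≤ 0.101/70.
So 2nε² ≥ ln(70/0.101) = 6.541130.
Hence n ≥ 6.541130/(2·0.069²) = 686.949.
The smallest integer n is 687.

687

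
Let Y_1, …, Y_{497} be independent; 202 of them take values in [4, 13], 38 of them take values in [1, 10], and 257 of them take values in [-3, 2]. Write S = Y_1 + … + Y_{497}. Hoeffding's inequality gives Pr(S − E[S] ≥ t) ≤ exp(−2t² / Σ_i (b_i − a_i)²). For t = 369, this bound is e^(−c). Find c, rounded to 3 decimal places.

Σ(b_i − a_i)² = 202·9² + 38·9² + 257·5² = 25865.
c = 2t² / 25865 = 2·369² / 25865 = 10.5286.

10.529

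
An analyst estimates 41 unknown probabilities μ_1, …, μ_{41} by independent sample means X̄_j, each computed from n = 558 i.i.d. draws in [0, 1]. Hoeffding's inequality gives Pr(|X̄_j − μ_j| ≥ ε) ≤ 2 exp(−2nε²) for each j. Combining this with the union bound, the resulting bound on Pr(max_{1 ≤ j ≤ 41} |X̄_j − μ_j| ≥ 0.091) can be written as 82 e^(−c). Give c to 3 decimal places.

Union bound over the 41 events: Pr(max_{1 ≤ j ≤ 41} |X̄_j − μ_j| ≥ 0.091) ≤ 41·2·exp(−2nε²) = 82 exp(−2·558·0.091²).
So c = 2·558·0.091² = 9.2416.

9.242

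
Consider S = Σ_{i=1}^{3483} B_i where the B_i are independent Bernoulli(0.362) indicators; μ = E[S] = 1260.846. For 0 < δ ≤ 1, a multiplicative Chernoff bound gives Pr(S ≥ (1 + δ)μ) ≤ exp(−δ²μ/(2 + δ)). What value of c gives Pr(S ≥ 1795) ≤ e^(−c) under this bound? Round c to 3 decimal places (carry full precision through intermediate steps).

93.369

Write 1795 = (1 + δ)μ, so δ = 1795/1260.846 − 1 = 0.4236473…
Then the exponent is δ²μ/(2 + δ) = (1795 − μ)² / (μ·(2 + δ)) = 93.368742.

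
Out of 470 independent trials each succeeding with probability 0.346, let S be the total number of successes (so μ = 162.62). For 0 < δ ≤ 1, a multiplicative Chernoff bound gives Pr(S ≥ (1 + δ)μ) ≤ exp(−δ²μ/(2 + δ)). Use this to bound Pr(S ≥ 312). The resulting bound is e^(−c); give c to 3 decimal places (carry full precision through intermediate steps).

Write 312 = (1 + δ)μ, so δ = 312/162.62 − 1 = 0.9185832…
Then the exponent is δ²μ/(2 + δ) = (312 − μ)² / (μ·(2 + δ)) = 47.015264.

47.015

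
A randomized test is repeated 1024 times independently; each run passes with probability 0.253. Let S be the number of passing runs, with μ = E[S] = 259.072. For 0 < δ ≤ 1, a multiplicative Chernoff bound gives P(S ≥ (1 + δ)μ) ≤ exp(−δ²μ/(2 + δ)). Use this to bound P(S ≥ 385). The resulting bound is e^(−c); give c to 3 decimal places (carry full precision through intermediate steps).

24.621

Write 385 = (1 + δ)μ, so δ = 385/259.072 − 1 = 0.4860734…
Then the exponent is δ²μ/(2 + δ) = (385 − μ)² / (μ·(2 + δ)) = 24.621255.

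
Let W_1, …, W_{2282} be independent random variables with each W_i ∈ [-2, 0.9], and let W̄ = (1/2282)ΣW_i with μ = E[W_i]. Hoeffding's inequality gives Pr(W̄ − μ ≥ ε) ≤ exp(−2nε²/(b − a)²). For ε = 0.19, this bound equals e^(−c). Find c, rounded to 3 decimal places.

19.591

c = 2nε²/(b − a)² = 2·2282·0.19² / 2.9² = 19.5910.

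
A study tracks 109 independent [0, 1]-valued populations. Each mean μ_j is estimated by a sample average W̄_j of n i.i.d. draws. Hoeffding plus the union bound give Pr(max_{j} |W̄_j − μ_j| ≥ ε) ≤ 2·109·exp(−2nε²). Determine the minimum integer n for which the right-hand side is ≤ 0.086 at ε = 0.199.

99

Need 2·109·exp(−2nε²) ≤ 0.086, i.e. exp(−2nε²) ≤ 0.086/218.
So 2nε² ≥ ln(218/0.086) = 7.837903.
Hence n ≥ 7.837903/(2·0.199²) = 98.961.
The smallest integer n is 99.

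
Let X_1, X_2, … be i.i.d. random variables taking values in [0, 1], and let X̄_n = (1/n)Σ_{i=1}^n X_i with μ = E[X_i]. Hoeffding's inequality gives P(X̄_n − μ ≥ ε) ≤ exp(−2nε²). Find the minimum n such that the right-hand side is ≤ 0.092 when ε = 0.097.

Require exp(−2nε²) ≤ 0.092, i.e. 2nε² ≥ ln(1/0.092) = 2.385967.
So n ≥ 2.385967 / (2·0.097²) = 126.792.
The smallest integer n is 127.

127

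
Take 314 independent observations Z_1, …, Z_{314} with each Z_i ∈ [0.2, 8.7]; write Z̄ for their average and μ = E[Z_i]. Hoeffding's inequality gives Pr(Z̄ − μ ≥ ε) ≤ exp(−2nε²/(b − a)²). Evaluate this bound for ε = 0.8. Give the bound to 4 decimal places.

Exponent: 2nε²/(b − a)² = 2·314·0.8² / 8.5² = 5.56291.
Bound = exp(−5.56291) = 0.00384.

0.0038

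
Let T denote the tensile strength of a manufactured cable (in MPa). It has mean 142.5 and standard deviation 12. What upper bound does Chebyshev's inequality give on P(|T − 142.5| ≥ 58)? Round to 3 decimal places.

0.043

Chebyshev: P(|T − μ| ≥ t) ≤ Var(T)/t².
Var(T) = σ² = 12² = 144.
Bound = 144 / 3364 = 0.0428.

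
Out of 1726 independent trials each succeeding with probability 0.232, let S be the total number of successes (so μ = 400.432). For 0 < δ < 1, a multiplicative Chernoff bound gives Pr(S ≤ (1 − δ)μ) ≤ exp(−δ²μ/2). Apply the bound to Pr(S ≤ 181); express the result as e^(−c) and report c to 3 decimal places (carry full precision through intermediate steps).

60.123

Write 181 = (1 − δ)μ, so δ = 1 − 181/400.432 = 0.5479882…
Then the exponent is δ²μ/2 = (μ − 181)²/(2μ) = 60.123070.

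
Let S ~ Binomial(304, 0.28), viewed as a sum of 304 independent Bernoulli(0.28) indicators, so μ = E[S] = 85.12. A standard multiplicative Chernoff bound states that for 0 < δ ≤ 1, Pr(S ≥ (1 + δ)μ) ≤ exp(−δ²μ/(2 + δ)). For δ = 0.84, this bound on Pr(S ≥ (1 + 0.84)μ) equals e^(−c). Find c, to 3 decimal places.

21.148

c = δ²μ/(2 + δ) = 0.84²·85.12/(2 + 0.84) = 21.1481.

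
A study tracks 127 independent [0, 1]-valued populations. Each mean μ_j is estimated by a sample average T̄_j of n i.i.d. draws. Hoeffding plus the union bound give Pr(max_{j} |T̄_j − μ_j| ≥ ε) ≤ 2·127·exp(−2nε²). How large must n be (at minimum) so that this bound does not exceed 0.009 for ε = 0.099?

Need 2·127·exp(−2nε²) ≤ 0.009, i.e. exp(−2nε²) ≤ 0.009/254.
So 2nε² ≥ ln(254/0.009) = 10.247865.
Hence n ≥ 10.247865/(2·0.099²) = 522.797.
The smallest integer n is 523.

523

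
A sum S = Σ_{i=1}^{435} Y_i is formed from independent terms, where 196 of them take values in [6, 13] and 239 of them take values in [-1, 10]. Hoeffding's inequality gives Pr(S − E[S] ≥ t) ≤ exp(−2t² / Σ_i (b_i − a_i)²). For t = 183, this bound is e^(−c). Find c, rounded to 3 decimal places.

Σ(b_i − a_i)² = 196·7² + 239·11² = 38523.
c = 2t² / 38523 = 2·183² / 38523 = 1.7386.

1.739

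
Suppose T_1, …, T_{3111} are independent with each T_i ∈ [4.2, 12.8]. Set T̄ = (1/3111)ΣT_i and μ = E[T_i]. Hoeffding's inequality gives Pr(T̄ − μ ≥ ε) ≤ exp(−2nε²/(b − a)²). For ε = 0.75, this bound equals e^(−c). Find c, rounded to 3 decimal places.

c = 2nε²/(b − a)² = 2·3111·0.75² / 8.6² = 47.3212.

47.321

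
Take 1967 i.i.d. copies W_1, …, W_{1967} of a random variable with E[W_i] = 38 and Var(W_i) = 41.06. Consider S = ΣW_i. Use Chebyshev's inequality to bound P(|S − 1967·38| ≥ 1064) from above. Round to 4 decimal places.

Var(S) = n·Var(W_i) = 1967·41.06 = 80765.02.
Chebyshev: P(|S − 1967·38| ≥ 1064) ≤ Var(S)/1064² = 80765.02/1132096 = 0.0713.

0.0713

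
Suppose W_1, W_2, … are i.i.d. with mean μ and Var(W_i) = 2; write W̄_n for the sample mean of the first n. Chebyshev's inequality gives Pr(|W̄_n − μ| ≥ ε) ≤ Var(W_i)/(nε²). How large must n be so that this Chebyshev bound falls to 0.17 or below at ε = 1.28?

Require 2/(n·1.28²) ≤ 0.17, i.e. n ≥ 2/(0.17·1.28²) = 7.181.
The smallest integer n is 8.

8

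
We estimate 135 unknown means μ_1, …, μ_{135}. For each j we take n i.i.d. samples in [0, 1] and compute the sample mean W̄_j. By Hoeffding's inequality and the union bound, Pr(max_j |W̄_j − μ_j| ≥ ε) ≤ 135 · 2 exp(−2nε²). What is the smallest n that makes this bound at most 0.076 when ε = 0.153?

175

Need 2·135·exp(−2nε²) ≤ 0.076, i.e. exp(−2nε²) ≤ 0.076/270.
So 2nε² ≥ ln(270/0.076) = 8.175444.
Hence n ≥ 8.175444/(2·0.153²) = 174.622.
The smallest integer n is 175.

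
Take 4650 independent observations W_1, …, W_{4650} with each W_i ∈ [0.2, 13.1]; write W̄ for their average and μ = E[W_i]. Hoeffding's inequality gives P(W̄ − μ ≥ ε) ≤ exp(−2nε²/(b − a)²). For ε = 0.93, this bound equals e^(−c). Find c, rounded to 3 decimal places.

c = 2nε²/(b − a)² = 2·4650·0.93² / 12.9² = 48.3359.

48.336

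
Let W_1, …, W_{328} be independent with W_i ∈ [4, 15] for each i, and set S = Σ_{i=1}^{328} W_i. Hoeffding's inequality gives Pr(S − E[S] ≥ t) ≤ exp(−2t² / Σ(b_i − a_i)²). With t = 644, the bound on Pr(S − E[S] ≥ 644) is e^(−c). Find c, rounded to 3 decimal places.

Σ(b_i − a_i)² = 328·(11)² = 39688.
c = 2t²/39688 = 2·644²/39688 = 20.8998.

20.900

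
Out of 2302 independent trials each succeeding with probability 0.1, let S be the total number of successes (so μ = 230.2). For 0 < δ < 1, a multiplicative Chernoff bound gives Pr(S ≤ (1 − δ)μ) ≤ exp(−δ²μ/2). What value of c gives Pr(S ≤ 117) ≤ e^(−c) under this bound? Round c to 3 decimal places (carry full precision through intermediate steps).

27.833

Write 117 = (1 − δ)μ, so δ = 1 − 117/230.2 = 0.4917463…
Then the exponent is δ²μ/2 = (μ − 117)²/(2μ) = 27.832841.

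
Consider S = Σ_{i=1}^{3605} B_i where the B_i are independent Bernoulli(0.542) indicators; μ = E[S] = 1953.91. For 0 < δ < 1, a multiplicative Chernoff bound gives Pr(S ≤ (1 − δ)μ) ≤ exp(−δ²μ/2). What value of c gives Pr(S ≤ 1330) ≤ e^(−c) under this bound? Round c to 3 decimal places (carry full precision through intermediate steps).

Write 1330 = (1 − δ)μ, so δ = 1 − 1330/1953.91 = 0.3193136…
Then the exponent is δ²μ/2 = (μ − 1330)²/(2μ) = 99.611468.

99.611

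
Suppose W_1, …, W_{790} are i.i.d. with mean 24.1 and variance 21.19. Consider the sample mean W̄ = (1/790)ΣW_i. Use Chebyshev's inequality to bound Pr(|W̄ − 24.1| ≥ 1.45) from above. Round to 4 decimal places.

0.0128

Var(W̄) = Var(W_i)/n = 21.19/790 = 0.026823.
Chebyshev: Pr(|W̄ − 24.1| ≥ 1.45) ≤ Var(W̄)/(1.45)² = 21.19/(790·1.45²) = 0.0128.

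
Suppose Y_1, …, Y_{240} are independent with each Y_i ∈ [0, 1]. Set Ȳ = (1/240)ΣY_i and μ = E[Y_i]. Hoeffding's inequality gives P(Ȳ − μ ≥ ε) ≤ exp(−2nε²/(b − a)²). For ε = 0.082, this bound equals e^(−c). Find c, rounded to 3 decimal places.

3.228

c = 2nε²/(b − a)² = 2·240·0.082² / 1² = 3.2275.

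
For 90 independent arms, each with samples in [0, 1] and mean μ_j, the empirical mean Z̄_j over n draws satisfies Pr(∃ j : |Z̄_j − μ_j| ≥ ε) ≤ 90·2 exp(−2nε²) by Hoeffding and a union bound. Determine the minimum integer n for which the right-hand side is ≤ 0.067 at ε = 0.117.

289

Need 2·90·exp(−2nε²) ≤ 0.067, i.e. exp(−2nε²) ≤ 0.067/180.
So 2nε² ≥ ln(180/0.067) = 7.896020.
Hence n ≥ 7.896020/(2·0.117²) = 288.407.
The smallest integer n is 289.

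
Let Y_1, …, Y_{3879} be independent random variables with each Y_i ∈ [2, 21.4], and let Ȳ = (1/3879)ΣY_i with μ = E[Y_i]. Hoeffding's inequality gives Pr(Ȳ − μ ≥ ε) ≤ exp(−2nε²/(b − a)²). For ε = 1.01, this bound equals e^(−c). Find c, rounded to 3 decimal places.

c = 2nε²/(b − a)² = 2·3879·1.01² / 19.4² = 21.0276.

21.028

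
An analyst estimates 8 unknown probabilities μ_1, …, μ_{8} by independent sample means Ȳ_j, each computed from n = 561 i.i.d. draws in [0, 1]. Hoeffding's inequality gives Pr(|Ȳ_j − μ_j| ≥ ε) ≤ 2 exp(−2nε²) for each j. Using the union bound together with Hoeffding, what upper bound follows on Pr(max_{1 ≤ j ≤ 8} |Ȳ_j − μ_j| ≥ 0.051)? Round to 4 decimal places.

Per-experiment Hoeffding bound: 2·exp(−2·561·0.051²) = 2·exp(−2.91832) = 0.10805.
Union bound over 8 events: 8·0.10805 = 0.86439.

0.8644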